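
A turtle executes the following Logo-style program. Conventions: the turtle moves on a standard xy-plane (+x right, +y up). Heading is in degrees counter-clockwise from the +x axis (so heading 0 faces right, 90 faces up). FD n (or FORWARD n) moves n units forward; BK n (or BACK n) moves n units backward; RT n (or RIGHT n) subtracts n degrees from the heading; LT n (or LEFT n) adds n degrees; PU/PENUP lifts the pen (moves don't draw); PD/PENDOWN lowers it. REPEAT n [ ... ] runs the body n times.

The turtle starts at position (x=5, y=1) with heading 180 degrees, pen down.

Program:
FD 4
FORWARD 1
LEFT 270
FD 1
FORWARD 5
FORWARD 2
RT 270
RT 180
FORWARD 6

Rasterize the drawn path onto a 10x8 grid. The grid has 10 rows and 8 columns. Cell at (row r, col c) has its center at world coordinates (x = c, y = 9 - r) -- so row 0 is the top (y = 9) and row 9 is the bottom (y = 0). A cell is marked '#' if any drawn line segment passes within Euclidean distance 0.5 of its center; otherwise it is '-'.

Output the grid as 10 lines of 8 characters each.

Answer: #######-
#-------
#-------
#-------
#-------
#-------
#-------
#-------
######--
--------

Derivation:
Segment 0: (5,1) -> (1,1)
Segment 1: (1,1) -> (0,1)
Segment 2: (0,1) -> (0,2)
Segment 3: (0,2) -> (0,7)
Segment 4: (0,7) -> (0,9)
Segment 5: (0,9) -> (6,9)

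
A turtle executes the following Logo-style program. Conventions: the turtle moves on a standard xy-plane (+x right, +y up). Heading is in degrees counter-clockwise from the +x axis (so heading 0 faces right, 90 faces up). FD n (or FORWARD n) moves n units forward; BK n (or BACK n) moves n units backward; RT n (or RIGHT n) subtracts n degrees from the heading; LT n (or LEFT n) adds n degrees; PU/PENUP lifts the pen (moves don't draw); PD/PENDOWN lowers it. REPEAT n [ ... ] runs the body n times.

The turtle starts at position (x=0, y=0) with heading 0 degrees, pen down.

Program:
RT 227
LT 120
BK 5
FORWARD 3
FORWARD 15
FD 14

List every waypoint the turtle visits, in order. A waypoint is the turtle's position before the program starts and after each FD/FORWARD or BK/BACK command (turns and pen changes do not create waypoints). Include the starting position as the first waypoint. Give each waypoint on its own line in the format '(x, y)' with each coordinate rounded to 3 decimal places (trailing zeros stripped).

Executing turtle program step by step:
Start: pos=(0,0), heading=0, pen down
RT 227: heading 0 -> 133
LT 120: heading 133 -> 253
BK 5: (0,0) -> (1.462,4.782) [heading=253, draw]
FD 3: (1.462,4.782) -> (0.585,1.913) [heading=253, draw]
FD 15: (0.585,1.913) -> (-3.801,-12.432) [heading=253, draw]
FD 14: (-3.801,-12.432) -> (-7.894,-25.82) [heading=253, draw]
Final: pos=(-7.894,-25.82), heading=253, 4 segment(s) drawn
Waypoints (5 total):
(0, 0)
(1.462, 4.782)
(0.585, 1.913)
(-3.801, -12.432)
(-7.894, -25.82)

Answer: (0, 0)
(1.462, 4.782)
(0.585, 1.913)
(-3.801, -12.432)
(-7.894, -25.82)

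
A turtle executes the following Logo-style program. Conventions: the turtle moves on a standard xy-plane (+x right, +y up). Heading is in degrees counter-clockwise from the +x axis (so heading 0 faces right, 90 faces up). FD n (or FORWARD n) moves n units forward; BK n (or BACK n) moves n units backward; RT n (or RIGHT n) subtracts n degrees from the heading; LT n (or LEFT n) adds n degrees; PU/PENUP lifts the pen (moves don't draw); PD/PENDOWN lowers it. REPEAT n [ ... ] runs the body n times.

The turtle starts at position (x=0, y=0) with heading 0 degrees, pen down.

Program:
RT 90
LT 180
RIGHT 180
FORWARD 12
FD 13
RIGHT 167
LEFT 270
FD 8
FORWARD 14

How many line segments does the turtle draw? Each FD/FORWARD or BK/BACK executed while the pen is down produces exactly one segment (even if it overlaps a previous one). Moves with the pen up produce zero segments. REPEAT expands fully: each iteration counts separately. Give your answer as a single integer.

Answer: 4

Derivation:
Executing turtle program step by step:
Start: pos=(0,0), heading=0, pen down
RT 90: heading 0 -> 270
LT 180: heading 270 -> 90
RT 180: heading 90 -> 270
FD 12: (0,0) -> (0,-12) [heading=270, draw]
FD 13: (0,-12) -> (0,-25) [heading=270, draw]
RT 167: heading 270 -> 103
LT 270: heading 103 -> 13
FD 8: (0,-25) -> (7.795,-23.2) [heading=13, draw]
FD 14: (7.795,-23.2) -> (21.436,-20.051) [heading=13, draw]
Final: pos=(21.436,-20.051), heading=13, 4 segment(s) drawn
Segments drawn: 4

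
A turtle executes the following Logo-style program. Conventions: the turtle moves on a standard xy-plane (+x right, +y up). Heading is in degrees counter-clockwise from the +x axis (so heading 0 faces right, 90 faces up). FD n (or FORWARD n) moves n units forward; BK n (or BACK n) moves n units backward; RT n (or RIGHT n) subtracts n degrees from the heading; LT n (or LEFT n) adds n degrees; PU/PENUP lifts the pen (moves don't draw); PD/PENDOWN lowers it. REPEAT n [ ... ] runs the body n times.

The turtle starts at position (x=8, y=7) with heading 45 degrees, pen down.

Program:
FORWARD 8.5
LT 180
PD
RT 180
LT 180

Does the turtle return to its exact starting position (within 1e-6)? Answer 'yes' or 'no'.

Answer: no

Derivation:
Executing turtle program step by step:
Start: pos=(8,7), heading=45, pen down
FD 8.5: (8,7) -> (14.01,13.01) [heading=45, draw]
LT 180: heading 45 -> 225
PD: pen down
RT 180: heading 225 -> 45
LT 180: heading 45 -> 225
Final: pos=(14.01,13.01), heading=225, 1 segment(s) drawn

Start position: (8, 7)
Final position: (14.01, 13.01)
Distance = 8.5; >= 1e-6 -> NOT closed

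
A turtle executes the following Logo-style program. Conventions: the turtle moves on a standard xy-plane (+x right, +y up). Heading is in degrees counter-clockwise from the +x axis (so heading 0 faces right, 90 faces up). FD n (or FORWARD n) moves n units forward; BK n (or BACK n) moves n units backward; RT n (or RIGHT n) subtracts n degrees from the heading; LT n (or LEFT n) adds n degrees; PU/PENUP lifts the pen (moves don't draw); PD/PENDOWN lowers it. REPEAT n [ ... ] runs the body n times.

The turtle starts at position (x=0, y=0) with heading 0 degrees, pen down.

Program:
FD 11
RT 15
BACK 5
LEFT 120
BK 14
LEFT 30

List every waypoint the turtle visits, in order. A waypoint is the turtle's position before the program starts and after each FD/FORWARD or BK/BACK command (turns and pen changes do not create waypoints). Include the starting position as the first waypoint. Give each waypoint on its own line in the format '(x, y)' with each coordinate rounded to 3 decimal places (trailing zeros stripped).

Executing turtle program step by step:
Start: pos=(0,0), heading=0, pen down
FD 11: (0,0) -> (11,0) [heading=0, draw]
RT 15: heading 0 -> 345
BK 5: (11,0) -> (6.17,1.294) [heading=345, draw]
LT 120: heading 345 -> 105
BK 14: (6.17,1.294) -> (9.794,-12.229) [heading=105, draw]
LT 30: heading 105 -> 135
Final: pos=(9.794,-12.229), heading=135, 3 segment(s) drawn
Waypoints (4 total):
(0, 0)
(11, 0)
(6.17, 1.294)
(9.794, -12.229)

Answer: (0, 0)
(11, 0)
(6.17, 1.294)
(9.794, -12.229)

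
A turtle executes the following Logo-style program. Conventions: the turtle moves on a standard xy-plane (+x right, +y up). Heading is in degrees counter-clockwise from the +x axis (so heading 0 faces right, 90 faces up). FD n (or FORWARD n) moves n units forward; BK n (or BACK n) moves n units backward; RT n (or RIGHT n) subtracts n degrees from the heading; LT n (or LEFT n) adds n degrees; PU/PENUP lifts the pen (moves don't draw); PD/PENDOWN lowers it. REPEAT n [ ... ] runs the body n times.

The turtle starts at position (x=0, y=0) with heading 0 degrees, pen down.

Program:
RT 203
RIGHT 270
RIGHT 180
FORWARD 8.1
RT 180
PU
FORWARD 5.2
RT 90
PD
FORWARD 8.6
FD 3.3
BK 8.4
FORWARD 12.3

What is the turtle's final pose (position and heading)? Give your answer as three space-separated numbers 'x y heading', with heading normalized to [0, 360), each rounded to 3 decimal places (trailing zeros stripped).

Executing turtle program step by step:
Start: pos=(0,0), heading=0, pen down
RT 203: heading 0 -> 157
RT 270: heading 157 -> 247
RT 180: heading 247 -> 67
FD 8.1: (0,0) -> (3.165,7.456) [heading=67, draw]
RT 180: heading 67 -> 247
PU: pen up
FD 5.2: (3.165,7.456) -> (1.133,2.669) [heading=247, move]
RT 90: heading 247 -> 157
PD: pen down
FD 8.6: (1.133,2.669) -> (-6.783,6.03) [heading=157, draw]
FD 3.3: (-6.783,6.03) -> (-9.821,7.319) [heading=157, draw]
BK 8.4: (-9.821,7.319) -> (-2.089,4.037) [heading=157, draw]
FD 12.3: (-2.089,4.037) -> (-13.411,8.843) [heading=157, draw]
Final: pos=(-13.411,8.843), heading=157, 5 segment(s) drawn

Answer: -13.411 8.843 157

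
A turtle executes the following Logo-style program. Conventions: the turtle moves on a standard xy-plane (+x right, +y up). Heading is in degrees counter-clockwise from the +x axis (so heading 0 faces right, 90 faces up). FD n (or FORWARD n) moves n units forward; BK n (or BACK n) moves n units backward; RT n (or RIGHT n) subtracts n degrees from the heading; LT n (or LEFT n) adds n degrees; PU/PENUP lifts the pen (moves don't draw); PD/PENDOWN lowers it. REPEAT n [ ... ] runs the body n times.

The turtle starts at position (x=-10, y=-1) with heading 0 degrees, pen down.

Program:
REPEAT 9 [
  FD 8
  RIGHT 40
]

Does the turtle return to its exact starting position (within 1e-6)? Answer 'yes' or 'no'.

Executing turtle program step by step:
Start: pos=(-10,-1), heading=0, pen down
REPEAT 9 [
  -- iteration 1/9 --
  FD 8: (-10,-1) -> (-2,-1) [heading=0, draw]
  RT 40: heading 0 -> 320
  -- iteration 2/9 --
  FD 8: (-2,-1) -> (4.128,-6.142) [heading=320, draw]
  RT 40: heading 320 -> 280
  -- iteration 3/9 --
  FD 8: (4.128,-6.142) -> (5.518,-14.021) [heading=280, draw]
  RT 40: heading 280 -> 240
  -- iteration 4/9 --
  FD 8: (5.518,-14.021) -> (1.518,-20.949) [heading=240, draw]
  RT 40: heading 240 -> 200
  -- iteration 5/9 --
  FD 8: (1.518,-20.949) -> (-6,-23.685) [heading=200, draw]
  RT 40: heading 200 -> 160
  -- iteration 6/9 --
  FD 8: (-6,-23.685) -> (-13.518,-20.949) [heading=160, draw]
  RT 40: heading 160 -> 120
  -- iteration 7/9 --
  FD 8: (-13.518,-20.949) -> (-17.518,-14.021) [heading=120, draw]
  RT 40: heading 120 -> 80
  -- iteration 8/9 --
  FD 8: (-17.518,-14.021) -> (-16.128,-6.142) [heading=80, draw]
  RT 40: heading 80 -> 40
  -- iteration 9/9 --
  FD 8: (-16.128,-6.142) -> (-10,-1) [heading=40, draw]
  RT 40: heading 40 -> 0
]
Final: pos=(-10,-1), heading=0, 9 segment(s) drawn

Start position: (-10, -1)
Final position: (-10, -1)
Distance = 0; < 1e-6 -> CLOSED

Answer: yes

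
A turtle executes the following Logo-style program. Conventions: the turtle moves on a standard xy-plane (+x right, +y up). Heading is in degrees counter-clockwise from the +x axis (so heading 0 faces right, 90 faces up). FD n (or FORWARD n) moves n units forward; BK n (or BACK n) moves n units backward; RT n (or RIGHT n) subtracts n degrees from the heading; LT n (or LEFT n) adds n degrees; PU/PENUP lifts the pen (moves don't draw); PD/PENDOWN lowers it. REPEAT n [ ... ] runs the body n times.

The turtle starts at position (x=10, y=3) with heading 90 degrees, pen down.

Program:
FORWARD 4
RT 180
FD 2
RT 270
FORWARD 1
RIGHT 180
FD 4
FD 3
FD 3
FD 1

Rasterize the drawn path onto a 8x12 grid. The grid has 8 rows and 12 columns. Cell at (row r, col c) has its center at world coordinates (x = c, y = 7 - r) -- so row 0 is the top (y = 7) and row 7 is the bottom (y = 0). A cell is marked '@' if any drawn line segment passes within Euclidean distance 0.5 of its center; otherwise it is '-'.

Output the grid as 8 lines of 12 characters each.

Segment 0: (10,3) -> (10,7)
Segment 1: (10,7) -> (10,5)
Segment 2: (10,5) -> (11,5)
Segment 3: (11,5) -> (7,5)
Segment 4: (7,5) -> (4,5)
Segment 5: (4,5) -> (1,5)
Segment 6: (1,5) -> (0,5)

Answer: ----------@-
----------@-
@@@@@@@@@@@@
----------@-
----------@-
------------
------------
------------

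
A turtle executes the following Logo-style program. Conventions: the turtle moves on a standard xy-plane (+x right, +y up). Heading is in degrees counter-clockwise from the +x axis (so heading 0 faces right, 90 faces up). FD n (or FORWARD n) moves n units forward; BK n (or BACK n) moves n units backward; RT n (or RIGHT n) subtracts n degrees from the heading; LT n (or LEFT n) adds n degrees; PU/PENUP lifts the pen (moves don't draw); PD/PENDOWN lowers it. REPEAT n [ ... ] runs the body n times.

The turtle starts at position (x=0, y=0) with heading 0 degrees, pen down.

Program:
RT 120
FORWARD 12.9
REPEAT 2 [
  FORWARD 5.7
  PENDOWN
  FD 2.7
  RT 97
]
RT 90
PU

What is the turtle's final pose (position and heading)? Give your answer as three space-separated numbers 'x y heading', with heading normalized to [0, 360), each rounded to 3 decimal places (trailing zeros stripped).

Executing turtle program step by step:
Start: pos=(0,0), heading=0, pen down
RT 120: heading 0 -> 240
FD 12.9: (0,0) -> (-6.45,-11.172) [heading=240, draw]
REPEAT 2 [
  -- iteration 1/2 --
  FD 5.7: (-6.45,-11.172) -> (-9.3,-16.108) [heading=240, draw]
  PD: pen down
  FD 2.7: (-9.3,-16.108) -> (-10.65,-18.446) [heading=240, draw]
  RT 97: heading 240 -> 143
  -- iteration 2/2 --
  FD 5.7: (-10.65,-18.446) -> (-15.202,-15.016) [heading=143, draw]
  PD: pen down
  FD 2.7: (-15.202,-15.016) -> (-17.359,-13.391) [heading=143, draw]
  RT 97: heading 143 -> 46
]
RT 90: heading 46 -> 316
PU: pen up
Final: pos=(-17.359,-13.391), heading=316, 5 segment(s) drawn

Answer: -17.359 -13.391 316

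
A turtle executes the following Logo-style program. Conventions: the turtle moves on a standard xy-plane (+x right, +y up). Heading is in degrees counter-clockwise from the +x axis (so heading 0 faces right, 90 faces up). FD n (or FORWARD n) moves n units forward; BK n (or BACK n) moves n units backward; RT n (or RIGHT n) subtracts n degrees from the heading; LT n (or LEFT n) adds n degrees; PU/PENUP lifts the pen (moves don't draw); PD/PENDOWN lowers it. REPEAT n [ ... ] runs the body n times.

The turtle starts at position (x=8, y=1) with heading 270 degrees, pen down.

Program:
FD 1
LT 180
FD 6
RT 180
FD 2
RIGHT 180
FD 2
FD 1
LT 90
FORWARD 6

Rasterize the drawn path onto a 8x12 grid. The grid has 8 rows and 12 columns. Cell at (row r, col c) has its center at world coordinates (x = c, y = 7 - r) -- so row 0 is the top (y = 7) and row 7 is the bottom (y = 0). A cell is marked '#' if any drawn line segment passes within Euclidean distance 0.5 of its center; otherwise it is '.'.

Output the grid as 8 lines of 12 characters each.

Segment 0: (8,1) -> (8,0)
Segment 1: (8,0) -> (8,6)
Segment 2: (8,6) -> (8,4)
Segment 3: (8,4) -> (8,6)
Segment 4: (8,6) -> (8,7)
Segment 5: (8,7) -> (2,7)

Answer: ..#######...
........#...
........#...
........#...
........#...
........#...
........#...
........#...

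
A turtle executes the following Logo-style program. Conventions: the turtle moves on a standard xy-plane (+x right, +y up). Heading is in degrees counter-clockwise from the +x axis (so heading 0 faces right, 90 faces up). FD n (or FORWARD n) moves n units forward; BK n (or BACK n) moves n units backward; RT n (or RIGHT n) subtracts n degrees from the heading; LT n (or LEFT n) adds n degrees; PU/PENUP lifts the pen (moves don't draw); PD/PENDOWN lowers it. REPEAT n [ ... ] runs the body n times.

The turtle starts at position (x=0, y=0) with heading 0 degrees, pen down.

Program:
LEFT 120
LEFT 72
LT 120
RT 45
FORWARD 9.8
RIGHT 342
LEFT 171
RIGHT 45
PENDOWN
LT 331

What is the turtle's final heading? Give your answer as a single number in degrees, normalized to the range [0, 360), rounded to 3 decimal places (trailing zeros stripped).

Answer: 22

Derivation:
Executing turtle program step by step:
Start: pos=(0,0), heading=0, pen down
LT 120: heading 0 -> 120
LT 72: heading 120 -> 192
LT 120: heading 192 -> 312
RT 45: heading 312 -> 267
FD 9.8: (0,0) -> (-0.513,-9.787) [heading=267, draw]
RT 342: heading 267 -> 285
LT 171: heading 285 -> 96
RT 45: heading 96 -> 51
PD: pen down
LT 331: heading 51 -> 22
Final: pos=(-0.513,-9.787), heading=22, 1 segment(s) drawn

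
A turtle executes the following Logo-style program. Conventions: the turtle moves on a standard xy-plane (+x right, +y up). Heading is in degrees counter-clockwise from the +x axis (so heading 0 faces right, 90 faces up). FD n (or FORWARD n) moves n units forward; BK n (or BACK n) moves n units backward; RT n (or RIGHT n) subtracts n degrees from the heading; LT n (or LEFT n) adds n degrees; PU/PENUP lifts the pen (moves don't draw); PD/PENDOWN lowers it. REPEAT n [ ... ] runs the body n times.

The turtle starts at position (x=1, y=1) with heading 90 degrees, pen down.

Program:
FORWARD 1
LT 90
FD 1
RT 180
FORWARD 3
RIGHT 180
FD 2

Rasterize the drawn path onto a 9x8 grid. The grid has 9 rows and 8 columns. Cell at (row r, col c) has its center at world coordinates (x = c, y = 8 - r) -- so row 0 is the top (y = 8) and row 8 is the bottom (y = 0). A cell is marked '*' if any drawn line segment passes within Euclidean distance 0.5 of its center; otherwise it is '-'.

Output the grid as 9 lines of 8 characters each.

Segment 0: (1,1) -> (1,2)
Segment 1: (1,2) -> (0,2)
Segment 2: (0,2) -> (3,2)
Segment 3: (3,2) -> (1,2)

Answer: --------
--------
--------
--------
--------
--------
****----
-*------
--------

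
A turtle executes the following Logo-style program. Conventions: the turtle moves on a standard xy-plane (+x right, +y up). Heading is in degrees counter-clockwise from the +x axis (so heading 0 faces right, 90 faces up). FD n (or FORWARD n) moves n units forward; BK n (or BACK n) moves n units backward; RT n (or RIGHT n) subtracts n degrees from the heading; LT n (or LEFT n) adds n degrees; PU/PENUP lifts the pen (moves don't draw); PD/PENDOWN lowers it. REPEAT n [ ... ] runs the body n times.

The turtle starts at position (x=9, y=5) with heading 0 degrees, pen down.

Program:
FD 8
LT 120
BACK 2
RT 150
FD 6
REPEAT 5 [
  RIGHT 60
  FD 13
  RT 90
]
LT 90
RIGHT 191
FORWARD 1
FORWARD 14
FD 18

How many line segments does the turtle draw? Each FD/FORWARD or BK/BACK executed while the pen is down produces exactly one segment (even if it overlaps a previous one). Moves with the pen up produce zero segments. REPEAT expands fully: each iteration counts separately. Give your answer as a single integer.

Executing turtle program step by step:
Start: pos=(9,5), heading=0, pen down
FD 8: (9,5) -> (17,5) [heading=0, draw]
LT 120: heading 0 -> 120
BK 2: (17,5) -> (18,3.268) [heading=120, draw]
RT 150: heading 120 -> 330
FD 6: (18,3.268) -> (23.196,0.268) [heading=330, draw]
REPEAT 5 [
  -- iteration 1/5 --
  RT 60: heading 330 -> 270
  FD 13: (23.196,0.268) -> (23.196,-12.732) [heading=270, draw]
  RT 90: heading 270 -> 180
  -- iteration 2/5 --
  RT 60: heading 180 -> 120
  FD 13: (23.196,-12.732) -> (16.696,-1.474) [heading=120, draw]
  RT 90: heading 120 -> 30
  -- iteration 3/5 --
  RT 60: heading 30 -> 330
  FD 13: (16.696,-1.474) -> (27.954,-7.974) [heading=330, draw]
  RT 90: heading 330 -> 240
  -- iteration 4/5 --
  RT 60: heading 240 -> 180
  FD 13: (27.954,-7.974) -> (14.954,-7.974) [heading=180, draw]
  RT 90: heading 180 -> 90
  -- iteration 5/5 --
  RT 60: heading 90 -> 30
  FD 13: (14.954,-7.974) -> (26.213,-1.474) [heading=30, draw]
  RT 90: heading 30 -> 300
]
LT 90: heading 300 -> 30
RT 191: heading 30 -> 199
FD 1: (26.213,-1.474) -> (25.267,-1.799) [heading=199, draw]
FD 14: (25.267,-1.799) -> (12.03,-6.357) [heading=199, draw]
FD 18: (12.03,-6.357) -> (-4.989,-12.217) [heading=199, draw]
Final: pos=(-4.989,-12.217), heading=199, 11 segment(s) drawn
Segments drawn: 11

Answer: 11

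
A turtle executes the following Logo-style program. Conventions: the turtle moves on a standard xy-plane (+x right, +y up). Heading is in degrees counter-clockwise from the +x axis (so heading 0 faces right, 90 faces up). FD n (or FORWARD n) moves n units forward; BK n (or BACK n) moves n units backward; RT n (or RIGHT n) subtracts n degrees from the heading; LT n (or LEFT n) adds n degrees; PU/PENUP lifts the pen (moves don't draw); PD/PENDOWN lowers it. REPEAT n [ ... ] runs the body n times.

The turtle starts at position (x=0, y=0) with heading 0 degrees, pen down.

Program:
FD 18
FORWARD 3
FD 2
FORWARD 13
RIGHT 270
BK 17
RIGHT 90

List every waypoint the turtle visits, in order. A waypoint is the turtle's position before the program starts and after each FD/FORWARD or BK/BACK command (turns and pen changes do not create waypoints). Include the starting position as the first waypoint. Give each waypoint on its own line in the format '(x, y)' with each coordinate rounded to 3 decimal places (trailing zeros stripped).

Answer: (0, 0)
(18, 0)
(21, 0)
(23, 0)
(36, 0)
(36, -17)

Derivation:
Executing turtle program step by step:
Start: pos=(0,0), heading=0, pen down
FD 18: (0,0) -> (18,0) [heading=0, draw]
FD 3: (18,0) -> (21,0) [heading=0, draw]
FD 2: (21,0) -> (23,0) [heading=0, draw]
FD 13: (23,0) -> (36,0) [heading=0, draw]
RT 270: heading 0 -> 90
BK 17: (36,0) -> (36,-17) [heading=90, draw]
RT 90: heading 90 -> 0
Final: pos=(36,-17), heading=0, 5 segment(s) drawn
Waypoints (6 total):
(0, 0)
(18, 0)
(21, 0)
(23, 0)
(36, 0)
(36, -17)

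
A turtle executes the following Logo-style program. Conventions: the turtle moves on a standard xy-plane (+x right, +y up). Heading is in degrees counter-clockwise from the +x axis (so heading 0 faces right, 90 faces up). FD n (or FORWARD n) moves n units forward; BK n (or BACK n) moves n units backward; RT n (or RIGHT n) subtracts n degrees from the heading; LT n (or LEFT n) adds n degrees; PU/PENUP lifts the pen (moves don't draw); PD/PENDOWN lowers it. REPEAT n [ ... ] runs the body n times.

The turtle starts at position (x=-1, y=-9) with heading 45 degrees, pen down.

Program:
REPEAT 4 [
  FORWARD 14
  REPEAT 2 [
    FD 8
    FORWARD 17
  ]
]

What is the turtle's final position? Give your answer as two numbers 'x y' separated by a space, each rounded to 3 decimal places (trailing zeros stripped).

Answer: 180.019 172.019

Derivation:
Executing turtle program step by step:
Start: pos=(-1,-9), heading=45, pen down
REPEAT 4 [
  -- iteration 1/4 --
  FD 14: (-1,-9) -> (8.899,0.899) [heading=45, draw]
  REPEAT 2 [
    -- iteration 1/2 --
    FD 8: (8.899,0.899) -> (14.556,6.556) [heading=45, draw]
    FD 17: (14.556,6.556) -> (26.577,18.577) [heading=45, draw]
    -- iteration 2/2 --
    FD 8: (26.577,18.577) -> (32.234,24.234) [heading=45, draw]
    FD 17: (32.234,24.234) -> (44.255,36.255) [heading=45, draw]
  ]
  -- iteration 2/4 --
  FD 14: (44.255,36.255) -> (54.154,46.154) [heading=45, draw]
  REPEAT 2 [
    -- iteration 1/2 --
    FD 8: (54.154,46.154) -> (59.811,51.811) [heading=45, draw]
    FD 17: (59.811,51.811) -> (71.832,63.832) [heading=45, draw]
    -- iteration 2/2 --
    FD 8: (71.832,63.832) -> (77.489,69.489) [heading=45, draw]
    FD 17: (77.489,69.489) -> (89.51,81.51) [heading=45, draw]
  ]
  -- iteration 3/4 --
  FD 14: (89.51,81.51) -> (99.409,91.409) [heading=45, draw]
  REPEAT 2 [
    -- iteration 1/2 --
    FD 8: (99.409,91.409) -> (105.066,97.066) [heading=45, draw]
    FD 17: (105.066,97.066) -> (117.087,109.087) [heading=45, draw]
    -- iteration 2/2 --
    FD 8: (117.087,109.087) -> (122.744,114.744) [heading=45, draw]
    FD 17: (122.744,114.744) -> (134.765,126.765) [heading=45, draw]
  ]
  -- iteration 4/4 --
  FD 14: (134.765,126.765) -> (144.664,136.664) [heading=45, draw]
  REPEAT 2 [
    -- iteration 1/2 --
    FD 8: (144.664,136.664) -> (150.321,142.321) [heading=45, draw]
    FD 17: (150.321,142.321) -> (162.342,154.342) [heading=45, draw]
    -- iteration 2/2 --
    FD 8: (162.342,154.342) -> (167.999,159.999) [heading=45, draw]
    FD 17: (167.999,159.999) -> (180.019,172.019) [heading=45, draw]
  ]
]
Final: pos=(180.019,172.019), heading=45, 20 segment(s) drawn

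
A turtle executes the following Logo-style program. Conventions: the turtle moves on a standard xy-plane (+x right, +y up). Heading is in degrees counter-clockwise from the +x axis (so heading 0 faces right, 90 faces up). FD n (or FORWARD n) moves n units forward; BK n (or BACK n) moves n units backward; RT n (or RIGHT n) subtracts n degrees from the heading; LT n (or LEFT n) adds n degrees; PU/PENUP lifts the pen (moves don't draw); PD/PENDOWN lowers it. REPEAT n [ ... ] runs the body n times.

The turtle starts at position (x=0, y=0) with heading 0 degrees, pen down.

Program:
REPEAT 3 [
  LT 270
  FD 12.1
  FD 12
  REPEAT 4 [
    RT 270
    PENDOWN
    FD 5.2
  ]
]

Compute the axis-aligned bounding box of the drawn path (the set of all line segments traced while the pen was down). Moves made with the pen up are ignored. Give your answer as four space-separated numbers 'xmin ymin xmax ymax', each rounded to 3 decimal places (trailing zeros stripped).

Executing turtle program step by step:
Start: pos=(0,0), heading=0, pen down
REPEAT 3 [
  -- iteration 1/3 --
  LT 270: heading 0 -> 270
  FD 12.1: (0,0) -> (0,-12.1) [heading=270, draw]
  FD 12: (0,-12.1) -> (0,-24.1) [heading=270, draw]
  REPEAT 4 [
    -- iteration 1/4 --
    RT 270: heading 270 -> 0
    PD: pen down
    FD 5.2: (0,-24.1) -> (5.2,-24.1) [heading=0, draw]
    -- iteration 2/4 --
    RT 270: heading 0 -> 90
    PD: pen down
    FD 5.2: (5.2,-24.1) -> (5.2,-18.9) [heading=90, draw]
    -- iteration 3/4 --
    RT 270: heading 90 -> 180
    PD: pen down
    FD 5.2: (5.2,-18.9) -> (0,-18.9) [heading=180, draw]
    -- iteration 4/4 --
    RT 270: heading 180 -> 270
    PD: pen down
    FD 5.2: (0,-18.9) -> (0,-24.1) [heading=270, draw]
  ]
  -- iteration 2/3 --
  LT 270: heading 270 -> 180
  FD 12.1: (0,-24.1) -> (-12.1,-24.1) [heading=180, draw]
  FD 12: (-12.1,-24.1) -> (-24.1,-24.1) [heading=180, draw]
  REPEAT 4 [
    -- iteration 1/4 --
    RT 270: heading 180 -> 270
    PD: pen down
    FD 5.2: (-24.1,-24.1) -> (-24.1,-29.3) [heading=270, draw]
    -- iteration 2/4 --
    RT 270: heading 270 -> 0
    PD: pen down
    FD 5.2: (-24.1,-29.3) -> (-18.9,-29.3) [heading=0, draw]
    -- iteration 3/4 --
    RT 270: heading 0 -> 90
    PD: pen down
    FD 5.2: (-18.9,-29.3) -> (-18.9,-24.1) [heading=90, draw]
    -- iteration 4/4 --
    RT 270: heading 90 -> 180
    PD: pen down
    FD 5.2: (-18.9,-24.1) -> (-24.1,-24.1) [heading=180, draw]
  ]
  -- iteration 3/3 --
  LT 270: heading 180 -> 90
  FD 12.1: (-24.1,-24.1) -> (-24.1,-12) [heading=90, draw]
  FD 12: (-24.1,-12) -> (-24.1,0) [heading=90, draw]
  REPEAT 4 [
    -- iteration 1/4 --
    RT 270: heading 90 -> 180
    PD: pen down
    FD 5.2: (-24.1,0) -> (-29.3,0) [heading=180, draw]
    -- iteration 2/4 --
    RT 270: heading 180 -> 270
    PD: pen down
    FD 5.2: (-29.3,0) -> (-29.3,-5.2) [heading=270, draw]
    -- iteration 3/4 --
    RT 270: heading 270 -> 0
    PD: pen down
    FD 5.2: (-29.3,-5.2) -> (-24.1,-5.2) [heading=0, draw]
    -- iteration 4/4 --
    RT 270: heading 0 -> 90
    PD: pen down
    FD 5.2: (-24.1,-5.2) -> (-24.1,0) [heading=90, draw]
  ]
]
Final: pos=(-24.1,0), heading=90, 18 segment(s) drawn

Segment endpoints: x in {-29.3, -29.3, -24.1, -24.1, -24.1, -24.1, -24.1, -24.1, -18.9, -18.9, -12.1, 0, 0, 0, 0, 0, 5.2, 5.2}, y in {-29.3, -29.3, -24.1, -24.1, -24.1, -24.1, -24.1, -18.9, -18.9, -12.1, -12, -5.2, -5.2, 0, 0, 0, 0}
xmin=-29.3, ymin=-29.3, xmax=5.2, ymax=0

Answer: -29.3 -29.3 5.2 0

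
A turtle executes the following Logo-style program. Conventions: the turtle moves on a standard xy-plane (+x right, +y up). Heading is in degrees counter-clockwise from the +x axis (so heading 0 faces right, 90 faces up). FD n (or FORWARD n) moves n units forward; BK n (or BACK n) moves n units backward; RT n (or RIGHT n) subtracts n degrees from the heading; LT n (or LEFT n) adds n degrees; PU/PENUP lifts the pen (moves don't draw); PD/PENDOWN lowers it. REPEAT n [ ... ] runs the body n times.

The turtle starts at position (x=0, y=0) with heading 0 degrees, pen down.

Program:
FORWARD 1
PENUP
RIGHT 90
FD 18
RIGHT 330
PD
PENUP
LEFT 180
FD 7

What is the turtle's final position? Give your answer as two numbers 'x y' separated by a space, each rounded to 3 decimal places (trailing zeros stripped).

Answer: -2.5 -11.938

Derivation:
Executing turtle program step by step:
Start: pos=(0,0), heading=0, pen down
FD 1: (0,0) -> (1,0) [heading=0, draw]
PU: pen up
RT 90: heading 0 -> 270
FD 18: (1,0) -> (1,-18) [heading=270, move]
RT 330: heading 270 -> 300
PD: pen down
PU: pen up
LT 180: heading 300 -> 120
FD 7: (1,-18) -> (-2.5,-11.938) [heading=120, move]
Final: pos=(-2.5,-11.938), heading=120, 1 segment(s) drawn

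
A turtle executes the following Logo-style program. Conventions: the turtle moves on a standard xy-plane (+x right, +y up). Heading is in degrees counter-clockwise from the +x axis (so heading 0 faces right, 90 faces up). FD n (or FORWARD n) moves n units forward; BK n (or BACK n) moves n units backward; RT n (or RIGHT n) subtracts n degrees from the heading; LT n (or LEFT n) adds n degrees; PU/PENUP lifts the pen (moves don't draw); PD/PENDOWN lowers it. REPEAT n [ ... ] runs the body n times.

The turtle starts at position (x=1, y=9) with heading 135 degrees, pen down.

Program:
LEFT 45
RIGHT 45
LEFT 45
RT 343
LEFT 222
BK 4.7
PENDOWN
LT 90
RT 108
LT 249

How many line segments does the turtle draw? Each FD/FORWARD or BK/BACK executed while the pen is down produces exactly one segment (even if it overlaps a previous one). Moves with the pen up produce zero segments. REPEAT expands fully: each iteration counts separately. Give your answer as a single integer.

Answer: 1

Derivation:
Executing turtle program step by step:
Start: pos=(1,9), heading=135, pen down
LT 45: heading 135 -> 180
RT 45: heading 180 -> 135
LT 45: heading 135 -> 180
RT 343: heading 180 -> 197
LT 222: heading 197 -> 59
BK 4.7: (1,9) -> (-1.421,4.971) [heading=59, draw]
PD: pen down
LT 90: heading 59 -> 149
RT 108: heading 149 -> 41
LT 249: heading 41 -> 290
Final: pos=(-1.421,4.971), heading=290, 1 segment(s) drawn
Segments drawn: 1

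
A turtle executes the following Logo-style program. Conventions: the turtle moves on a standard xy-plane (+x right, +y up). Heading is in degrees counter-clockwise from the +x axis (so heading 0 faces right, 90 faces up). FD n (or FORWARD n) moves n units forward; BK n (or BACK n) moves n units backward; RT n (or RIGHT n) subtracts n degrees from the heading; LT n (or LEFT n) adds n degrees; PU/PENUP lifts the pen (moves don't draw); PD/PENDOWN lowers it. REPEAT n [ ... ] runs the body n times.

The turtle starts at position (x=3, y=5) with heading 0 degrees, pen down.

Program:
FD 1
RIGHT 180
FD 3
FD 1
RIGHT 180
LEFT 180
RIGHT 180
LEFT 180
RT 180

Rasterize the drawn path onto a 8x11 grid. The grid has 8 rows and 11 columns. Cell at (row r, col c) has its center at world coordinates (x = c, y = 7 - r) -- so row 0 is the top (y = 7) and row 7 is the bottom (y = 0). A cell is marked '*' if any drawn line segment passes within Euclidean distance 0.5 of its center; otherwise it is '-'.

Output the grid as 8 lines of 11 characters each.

Segment 0: (3,5) -> (4,5)
Segment 1: (4,5) -> (1,5)
Segment 2: (1,5) -> (0,5)

Answer: -----------
-----------
*****------
-----------
-----------
-----------
-----------
-----------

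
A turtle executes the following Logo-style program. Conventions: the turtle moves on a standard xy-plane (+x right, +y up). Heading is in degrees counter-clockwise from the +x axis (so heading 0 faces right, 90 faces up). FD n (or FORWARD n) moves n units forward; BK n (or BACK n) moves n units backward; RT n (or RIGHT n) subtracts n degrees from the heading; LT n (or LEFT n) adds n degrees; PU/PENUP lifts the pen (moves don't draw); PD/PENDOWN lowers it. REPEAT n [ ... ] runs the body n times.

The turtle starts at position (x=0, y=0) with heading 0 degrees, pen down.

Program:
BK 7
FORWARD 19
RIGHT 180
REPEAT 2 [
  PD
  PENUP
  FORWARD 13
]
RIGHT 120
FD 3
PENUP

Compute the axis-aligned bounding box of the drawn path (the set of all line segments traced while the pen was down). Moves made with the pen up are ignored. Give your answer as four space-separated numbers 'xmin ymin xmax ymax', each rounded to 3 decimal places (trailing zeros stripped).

Executing turtle program step by step:
Start: pos=(0,0), heading=0, pen down
BK 7: (0,0) -> (-7,0) [heading=0, draw]
FD 19: (-7,0) -> (12,0) [heading=0, draw]
RT 180: heading 0 -> 180
REPEAT 2 [
  -- iteration 1/2 --
  PD: pen down
  PU: pen up
  FD 13: (12,0) -> (-1,0) [heading=180, move]
  -- iteration 2/2 --
  PD: pen down
  PU: pen up
  FD 13: (-1,0) -> (-14,0) [heading=180, move]
]
RT 120: heading 180 -> 60
FD 3: (-14,0) -> (-12.5,2.598) [heading=60, move]
PU: pen up
Final: pos=(-12.5,2.598), heading=60, 2 segment(s) drawn

Segment endpoints: x in {-7, 0, 12}, y in {0}
xmin=-7, ymin=0, xmax=12, ymax=0

Answer: -7 0 12 0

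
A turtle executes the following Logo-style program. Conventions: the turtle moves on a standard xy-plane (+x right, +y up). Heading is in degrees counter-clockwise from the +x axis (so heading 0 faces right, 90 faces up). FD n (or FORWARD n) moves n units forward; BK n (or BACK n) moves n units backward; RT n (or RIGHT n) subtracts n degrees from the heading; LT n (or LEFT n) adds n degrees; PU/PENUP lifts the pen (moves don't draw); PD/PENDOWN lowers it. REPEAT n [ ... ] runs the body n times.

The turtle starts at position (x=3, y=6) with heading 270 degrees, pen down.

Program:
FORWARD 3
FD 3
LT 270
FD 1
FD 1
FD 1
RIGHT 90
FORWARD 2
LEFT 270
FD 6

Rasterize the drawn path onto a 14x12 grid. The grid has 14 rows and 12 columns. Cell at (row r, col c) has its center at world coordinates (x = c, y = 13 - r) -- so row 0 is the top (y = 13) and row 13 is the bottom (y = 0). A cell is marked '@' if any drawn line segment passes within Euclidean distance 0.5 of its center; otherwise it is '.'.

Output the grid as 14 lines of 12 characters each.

Segment 0: (3,6) -> (3,3)
Segment 1: (3,3) -> (3,0)
Segment 2: (3,0) -> (2,0)
Segment 3: (2,0) -> (1,0)
Segment 4: (1,0) -> (-0,0)
Segment 5: (-0,0) -> (-0,2)
Segment 6: (-0,2) -> (6,2)

Answer: ............
............
............
............
............
............
............
...@........
...@........
...@........
...@........
@@@@@@@.....
@..@........
@@@@........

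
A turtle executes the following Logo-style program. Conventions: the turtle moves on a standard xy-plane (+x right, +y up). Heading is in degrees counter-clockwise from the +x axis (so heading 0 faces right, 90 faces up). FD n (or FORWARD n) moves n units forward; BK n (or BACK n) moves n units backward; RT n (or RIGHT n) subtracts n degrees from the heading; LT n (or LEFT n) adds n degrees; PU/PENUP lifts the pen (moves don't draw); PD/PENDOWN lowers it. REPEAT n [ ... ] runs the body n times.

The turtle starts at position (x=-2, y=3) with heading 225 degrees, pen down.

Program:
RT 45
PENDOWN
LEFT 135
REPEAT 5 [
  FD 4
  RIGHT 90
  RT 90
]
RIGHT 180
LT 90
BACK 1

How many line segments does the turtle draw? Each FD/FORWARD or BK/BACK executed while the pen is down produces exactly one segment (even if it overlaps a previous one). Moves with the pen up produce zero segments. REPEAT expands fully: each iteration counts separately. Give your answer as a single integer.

Executing turtle program step by step:
Start: pos=(-2,3), heading=225, pen down
RT 45: heading 225 -> 180
PD: pen down
LT 135: heading 180 -> 315
REPEAT 5 [
  -- iteration 1/5 --
  FD 4: (-2,3) -> (0.828,0.172) [heading=315, draw]
  RT 90: heading 315 -> 225
  RT 90: heading 225 -> 135
  -- iteration 2/5 --
  FD 4: (0.828,0.172) -> (-2,3) [heading=135, draw]
  RT 90: heading 135 -> 45
  RT 90: heading 45 -> 315
  -- iteration 3/5 --
  FD 4: (-2,3) -> (0.828,0.172) [heading=315, draw]
  RT 90: heading 315 -> 225
  RT 90: heading 225 -> 135
  -- iteration 4/5 --
  FD 4: (0.828,0.172) -> (-2,3) [heading=135, draw]
  RT 90: heading 135 -> 45
  RT 90: heading 45 -> 315
  -- iteration 5/5 --
  FD 4: (-2,3) -> (0.828,0.172) [heading=315, draw]
  RT 90: heading 315 -> 225
  RT 90: heading 225 -> 135
]
RT 180: heading 135 -> 315
LT 90: heading 315 -> 45
BK 1: (0.828,0.172) -> (0.121,-0.536) [heading=45, draw]
Final: pos=(0.121,-0.536), heading=45, 6 segment(s) drawn
Segments drawn: 6

Answer: 6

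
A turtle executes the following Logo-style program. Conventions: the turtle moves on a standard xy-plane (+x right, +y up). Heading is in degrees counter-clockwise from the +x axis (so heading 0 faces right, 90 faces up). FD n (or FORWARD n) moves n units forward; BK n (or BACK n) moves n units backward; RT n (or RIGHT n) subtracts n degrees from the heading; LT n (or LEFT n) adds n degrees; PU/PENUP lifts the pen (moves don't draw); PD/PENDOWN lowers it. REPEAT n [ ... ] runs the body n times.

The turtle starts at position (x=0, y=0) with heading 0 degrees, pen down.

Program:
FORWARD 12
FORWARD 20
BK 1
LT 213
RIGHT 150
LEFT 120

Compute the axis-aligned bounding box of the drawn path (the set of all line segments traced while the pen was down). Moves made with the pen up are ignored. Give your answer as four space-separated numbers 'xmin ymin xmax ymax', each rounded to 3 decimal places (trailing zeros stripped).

Executing turtle program step by step:
Start: pos=(0,0), heading=0, pen down
FD 12: (0,0) -> (12,0) [heading=0, draw]
FD 20: (12,0) -> (32,0) [heading=0, draw]
BK 1: (32,0) -> (31,0) [heading=0, draw]
LT 213: heading 0 -> 213
RT 150: heading 213 -> 63
LT 120: heading 63 -> 183
Final: pos=(31,0), heading=183, 3 segment(s) drawn

Segment endpoints: x in {0, 12, 31, 32}, y in {0}
xmin=0, ymin=0, xmax=32, ymax=0

Answer: 0 0 32 0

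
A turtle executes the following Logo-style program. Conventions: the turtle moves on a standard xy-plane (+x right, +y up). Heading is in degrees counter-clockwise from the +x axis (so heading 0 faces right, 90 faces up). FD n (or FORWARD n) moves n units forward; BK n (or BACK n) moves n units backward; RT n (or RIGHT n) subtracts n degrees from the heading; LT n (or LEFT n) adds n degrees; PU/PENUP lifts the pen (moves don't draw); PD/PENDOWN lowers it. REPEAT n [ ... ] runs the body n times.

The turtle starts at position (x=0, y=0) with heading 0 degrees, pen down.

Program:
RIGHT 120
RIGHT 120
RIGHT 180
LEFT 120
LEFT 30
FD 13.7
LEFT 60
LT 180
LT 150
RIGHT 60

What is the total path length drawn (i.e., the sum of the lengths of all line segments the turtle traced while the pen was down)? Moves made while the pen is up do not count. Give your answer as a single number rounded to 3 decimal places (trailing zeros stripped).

Answer: 13.7

Derivation:
Executing turtle program step by step:
Start: pos=(0,0), heading=0, pen down
RT 120: heading 0 -> 240
RT 120: heading 240 -> 120
RT 180: heading 120 -> 300
LT 120: heading 300 -> 60
LT 30: heading 60 -> 90
FD 13.7: (0,0) -> (0,13.7) [heading=90, draw]
LT 60: heading 90 -> 150
LT 180: heading 150 -> 330
LT 150: heading 330 -> 120
RT 60: heading 120 -> 60
Final: pos=(0,13.7), heading=60, 1 segment(s) drawn

Segment lengths:
  seg 1: (0,0) -> (0,13.7), length = 13.7
Total = 13.7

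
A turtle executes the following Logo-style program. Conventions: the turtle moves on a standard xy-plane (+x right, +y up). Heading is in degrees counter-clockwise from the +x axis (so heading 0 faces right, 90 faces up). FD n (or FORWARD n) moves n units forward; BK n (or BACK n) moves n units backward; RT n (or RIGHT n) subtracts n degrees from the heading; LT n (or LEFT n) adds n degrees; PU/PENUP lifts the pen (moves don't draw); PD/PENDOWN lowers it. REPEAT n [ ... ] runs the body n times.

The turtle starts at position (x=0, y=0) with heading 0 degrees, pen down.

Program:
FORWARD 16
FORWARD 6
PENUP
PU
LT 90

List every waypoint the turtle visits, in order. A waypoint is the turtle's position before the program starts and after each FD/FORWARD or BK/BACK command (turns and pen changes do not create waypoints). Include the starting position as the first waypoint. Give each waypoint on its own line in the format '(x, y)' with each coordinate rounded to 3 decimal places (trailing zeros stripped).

Answer: (0, 0)
(16, 0)
(22, 0)

Derivation:
Executing turtle program step by step:
Start: pos=(0,0), heading=0, pen down
FD 16: (0,0) -> (16,0) [heading=0, draw]
FD 6: (16,0) -> (22,0) [heading=0, draw]
PU: pen up
PU: pen up
LT 90: heading 0 -> 90
Final: pos=(22,0), heading=90, 2 segment(s) drawn
Waypoints (3 total):
(0, 0)
(16, 0)
(22, 0)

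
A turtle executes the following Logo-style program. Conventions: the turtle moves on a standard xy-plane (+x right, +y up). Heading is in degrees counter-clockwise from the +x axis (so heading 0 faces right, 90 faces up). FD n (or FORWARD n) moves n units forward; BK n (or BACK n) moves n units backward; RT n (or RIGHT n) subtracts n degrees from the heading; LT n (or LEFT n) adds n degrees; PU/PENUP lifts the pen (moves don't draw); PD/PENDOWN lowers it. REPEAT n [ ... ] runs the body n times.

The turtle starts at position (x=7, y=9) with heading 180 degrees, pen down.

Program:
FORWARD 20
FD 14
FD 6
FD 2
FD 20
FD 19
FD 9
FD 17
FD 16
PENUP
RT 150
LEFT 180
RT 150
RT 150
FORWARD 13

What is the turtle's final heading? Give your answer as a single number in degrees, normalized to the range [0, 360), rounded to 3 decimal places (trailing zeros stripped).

Executing turtle program step by step:
Start: pos=(7,9), heading=180, pen down
FD 20: (7,9) -> (-13,9) [heading=180, draw]
FD 14: (-13,9) -> (-27,9) [heading=180, draw]
FD 6: (-27,9) -> (-33,9) [heading=180, draw]
FD 2: (-33,9) -> (-35,9) [heading=180, draw]
FD 20: (-35,9) -> (-55,9) [heading=180, draw]
FD 19: (-55,9) -> (-74,9) [heading=180, draw]
FD 9: (-74,9) -> (-83,9) [heading=180, draw]
FD 17: (-83,9) -> (-100,9) [heading=180, draw]
FD 16: (-100,9) -> (-116,9) [heading=180, draw]
PU: pen up
RT 150: heading 180 -> 30
LT 180: heading 30 -> 210
RT 150: heading 210 -> 60
RT 150: heading 60 -> 270
FD 13: (-116,9) -> (-116,-4) [heading=270, move]
Final: pos=(-116,-4), heading=270, 9 segment(s) drawn

Answer: 270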